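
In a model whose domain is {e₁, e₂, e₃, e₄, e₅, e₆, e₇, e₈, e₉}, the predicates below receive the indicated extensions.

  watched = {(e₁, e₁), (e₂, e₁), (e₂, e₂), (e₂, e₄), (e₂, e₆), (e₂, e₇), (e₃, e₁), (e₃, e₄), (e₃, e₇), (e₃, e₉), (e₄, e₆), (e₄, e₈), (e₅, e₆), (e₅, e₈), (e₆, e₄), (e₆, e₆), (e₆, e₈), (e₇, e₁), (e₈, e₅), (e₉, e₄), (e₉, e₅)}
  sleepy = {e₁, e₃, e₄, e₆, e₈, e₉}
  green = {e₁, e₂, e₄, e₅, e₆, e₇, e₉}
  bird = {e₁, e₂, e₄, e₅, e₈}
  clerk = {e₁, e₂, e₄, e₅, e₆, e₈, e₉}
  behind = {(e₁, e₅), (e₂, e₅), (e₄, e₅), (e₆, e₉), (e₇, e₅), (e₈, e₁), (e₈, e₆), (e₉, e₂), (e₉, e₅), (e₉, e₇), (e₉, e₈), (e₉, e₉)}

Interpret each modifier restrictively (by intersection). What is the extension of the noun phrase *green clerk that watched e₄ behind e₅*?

⟦that watched e₄⟧ = {x : ⟨x, e₄⟩ ∈ ⟦watched⟧} = {e₂, e₃, e₆, e₉}
⟦behind e₅⟧ = {x : ⟨x, e₅⟩ ∈ ⟦behind⟧} = {e₁, e₂, e₄, e₇, e₉}
⟦clerk⟧ = {e₁, e₂, e₄, e₅, e₆, e₈, e₉}
… ∩ ⟦that watched e₄⟧ = {e₁, e₂, e₄, e₅, e₆, e₈, e₉} ∩ {e₂, e₃, e₆, e₉} = {e₂, e₆, e₉}
… ∩ ⟦behind e₅⟧ = {e₂, e₆, e₉} ∩ {e₁, e₂, e₄, e₇, e₉} = {e₂, e₉}
… ∩ ⟦green⟧ = {e₂, e₉} ∩ {e₁, e₂, e₄, e₅, e₆, e₇, e₉} = {e₂, e₉}
So ⟦green clerk that watched e₄ behind e₅⟧ = {e₂, e₉}.

{e₂, e₉}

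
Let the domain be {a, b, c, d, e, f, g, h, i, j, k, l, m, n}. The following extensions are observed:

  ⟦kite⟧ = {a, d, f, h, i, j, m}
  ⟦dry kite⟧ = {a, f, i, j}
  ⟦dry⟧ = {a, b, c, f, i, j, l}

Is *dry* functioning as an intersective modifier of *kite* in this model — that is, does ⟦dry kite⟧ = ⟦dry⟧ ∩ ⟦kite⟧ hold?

⟦dry⟧ ∩ ⟦kite⟧ = {a, b, c, f, i, j, l} ∩ {a, d, f, h, i, j, m} = {a, f, i, j}
Observed ⟦dry kite⟧ = {a, f, i, j}.
These coincide, so the modifier is intersective here.

yes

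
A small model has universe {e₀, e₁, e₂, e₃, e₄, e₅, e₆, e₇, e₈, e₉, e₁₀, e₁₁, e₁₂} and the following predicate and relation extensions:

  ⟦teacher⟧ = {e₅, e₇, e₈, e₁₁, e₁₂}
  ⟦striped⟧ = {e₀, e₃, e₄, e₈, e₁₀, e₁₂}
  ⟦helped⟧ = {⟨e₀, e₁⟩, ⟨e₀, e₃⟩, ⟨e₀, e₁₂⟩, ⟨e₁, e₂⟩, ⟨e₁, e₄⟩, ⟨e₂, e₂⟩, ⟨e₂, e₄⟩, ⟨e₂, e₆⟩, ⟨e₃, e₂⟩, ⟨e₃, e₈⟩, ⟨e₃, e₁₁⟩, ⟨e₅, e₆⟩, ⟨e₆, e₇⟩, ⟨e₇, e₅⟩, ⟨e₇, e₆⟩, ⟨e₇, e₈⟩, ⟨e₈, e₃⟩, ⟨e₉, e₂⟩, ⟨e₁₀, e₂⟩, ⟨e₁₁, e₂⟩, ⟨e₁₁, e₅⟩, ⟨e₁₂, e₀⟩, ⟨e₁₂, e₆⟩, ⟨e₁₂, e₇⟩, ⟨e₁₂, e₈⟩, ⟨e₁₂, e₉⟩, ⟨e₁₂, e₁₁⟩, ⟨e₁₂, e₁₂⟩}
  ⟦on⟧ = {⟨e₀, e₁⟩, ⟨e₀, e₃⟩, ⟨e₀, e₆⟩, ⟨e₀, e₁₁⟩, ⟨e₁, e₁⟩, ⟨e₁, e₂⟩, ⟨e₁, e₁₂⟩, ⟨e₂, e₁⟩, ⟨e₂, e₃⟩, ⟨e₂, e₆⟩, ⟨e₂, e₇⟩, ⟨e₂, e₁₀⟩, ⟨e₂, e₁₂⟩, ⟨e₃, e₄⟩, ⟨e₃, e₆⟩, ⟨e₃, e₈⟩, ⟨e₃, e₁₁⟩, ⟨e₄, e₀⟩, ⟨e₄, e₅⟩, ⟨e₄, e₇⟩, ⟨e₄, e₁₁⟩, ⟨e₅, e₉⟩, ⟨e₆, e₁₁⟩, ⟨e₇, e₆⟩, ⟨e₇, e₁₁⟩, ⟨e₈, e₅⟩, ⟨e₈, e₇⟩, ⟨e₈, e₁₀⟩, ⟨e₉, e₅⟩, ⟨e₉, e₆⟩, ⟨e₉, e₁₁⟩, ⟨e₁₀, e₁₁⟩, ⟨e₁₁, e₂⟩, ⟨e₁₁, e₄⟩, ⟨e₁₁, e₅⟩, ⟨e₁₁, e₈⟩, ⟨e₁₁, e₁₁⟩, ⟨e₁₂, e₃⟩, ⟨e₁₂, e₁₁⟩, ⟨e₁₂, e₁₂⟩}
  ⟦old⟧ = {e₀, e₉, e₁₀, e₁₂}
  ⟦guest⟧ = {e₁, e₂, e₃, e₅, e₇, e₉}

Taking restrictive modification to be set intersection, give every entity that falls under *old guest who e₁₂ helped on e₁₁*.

{e₉}

⟦who e₁₂ helped⟧ = {x : ⟨e₁₂, x⟩ ∈ ⟦helped⟧} = {e₀, e₆, e₇, e₈, e₉, e₁₁, e₁₂}
⟦on e₁₁⟧ = {x : ⟨x, e₁₁⟩ ∈ ⟦on⟧} = {e₀, e₃, e₄, e₆, e₇, e₉, e₁₀, e₁₁, e₁₂}
⟦guest⟧ = {e₁, e₂, e₃, e₅, e₇, e₉}
… ∩ ⟦who e₁₂ helped⟧ = {e₁, e₂, e₃, e₅, e₇, e₉} ∩ {e₀, e₆, e₇, e₈, e₉, e₁₁, e₁₂} = {e₇, e₉}
… ∩ ⟦on e₁₁⟧ = {e₇, e₉} ∩ {e₀, e₃, e₄, e₆, e₇, e₉, e₁₀, e₁₁, e₁₂} = {e₇, e₉}
… ∩ ⟦old⟧ = {e₇, e₉} ∩ {e₀, e₉, e₁₀, e₁₂} = {e₉}
So ⟦old guest who e₁₂ helped on e₁₁⟧ = {e₉}.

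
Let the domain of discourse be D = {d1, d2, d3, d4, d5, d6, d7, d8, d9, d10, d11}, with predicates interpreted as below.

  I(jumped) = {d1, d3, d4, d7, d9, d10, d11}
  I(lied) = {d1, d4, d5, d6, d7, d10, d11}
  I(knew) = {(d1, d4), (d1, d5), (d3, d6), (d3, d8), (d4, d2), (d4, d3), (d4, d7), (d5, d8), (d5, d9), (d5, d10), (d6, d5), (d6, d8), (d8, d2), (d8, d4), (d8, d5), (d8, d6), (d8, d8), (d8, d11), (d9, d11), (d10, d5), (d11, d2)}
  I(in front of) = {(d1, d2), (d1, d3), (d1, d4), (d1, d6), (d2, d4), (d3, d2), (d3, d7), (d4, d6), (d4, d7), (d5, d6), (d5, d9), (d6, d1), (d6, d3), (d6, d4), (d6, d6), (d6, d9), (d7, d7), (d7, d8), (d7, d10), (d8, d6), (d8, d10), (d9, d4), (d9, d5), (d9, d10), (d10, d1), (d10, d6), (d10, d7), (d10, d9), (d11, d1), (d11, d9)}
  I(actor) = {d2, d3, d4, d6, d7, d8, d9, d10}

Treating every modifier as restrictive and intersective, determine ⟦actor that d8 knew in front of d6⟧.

{d4, d6, d8}

⟦that d8 knew⟧ = {x : ⟨d8, x⟩ ∈ ⟦knew⟧} = {d2, d4, d5, d6, d8, d11}
⟦in front of d6⟧ = {x : ⟨x, d6⟩ ∈ ⟦in front of⟧} = {d1, d4, d5, d6, d8, d10}
⟦actor⟧ = {d2, d3, d4, d6, d7, d8, d9, d10}
… ∩ ⟦that d8 knew⟧ = {d2, d3, d4, d6, d7, d8, d9, d10} ∩ {d2, d4, d5, d6, d8, d11} = {d2, d4, d6, d8}
… ∩ ⟦in front of d6⟧ = {d2, d4, d6, d8} ∩ {d1, d4, d5, d6, d8, d10} = {d4, d6, d8}
So ⟦actor that d8 knew in front of d6⟧ = {d4, d6, d8}.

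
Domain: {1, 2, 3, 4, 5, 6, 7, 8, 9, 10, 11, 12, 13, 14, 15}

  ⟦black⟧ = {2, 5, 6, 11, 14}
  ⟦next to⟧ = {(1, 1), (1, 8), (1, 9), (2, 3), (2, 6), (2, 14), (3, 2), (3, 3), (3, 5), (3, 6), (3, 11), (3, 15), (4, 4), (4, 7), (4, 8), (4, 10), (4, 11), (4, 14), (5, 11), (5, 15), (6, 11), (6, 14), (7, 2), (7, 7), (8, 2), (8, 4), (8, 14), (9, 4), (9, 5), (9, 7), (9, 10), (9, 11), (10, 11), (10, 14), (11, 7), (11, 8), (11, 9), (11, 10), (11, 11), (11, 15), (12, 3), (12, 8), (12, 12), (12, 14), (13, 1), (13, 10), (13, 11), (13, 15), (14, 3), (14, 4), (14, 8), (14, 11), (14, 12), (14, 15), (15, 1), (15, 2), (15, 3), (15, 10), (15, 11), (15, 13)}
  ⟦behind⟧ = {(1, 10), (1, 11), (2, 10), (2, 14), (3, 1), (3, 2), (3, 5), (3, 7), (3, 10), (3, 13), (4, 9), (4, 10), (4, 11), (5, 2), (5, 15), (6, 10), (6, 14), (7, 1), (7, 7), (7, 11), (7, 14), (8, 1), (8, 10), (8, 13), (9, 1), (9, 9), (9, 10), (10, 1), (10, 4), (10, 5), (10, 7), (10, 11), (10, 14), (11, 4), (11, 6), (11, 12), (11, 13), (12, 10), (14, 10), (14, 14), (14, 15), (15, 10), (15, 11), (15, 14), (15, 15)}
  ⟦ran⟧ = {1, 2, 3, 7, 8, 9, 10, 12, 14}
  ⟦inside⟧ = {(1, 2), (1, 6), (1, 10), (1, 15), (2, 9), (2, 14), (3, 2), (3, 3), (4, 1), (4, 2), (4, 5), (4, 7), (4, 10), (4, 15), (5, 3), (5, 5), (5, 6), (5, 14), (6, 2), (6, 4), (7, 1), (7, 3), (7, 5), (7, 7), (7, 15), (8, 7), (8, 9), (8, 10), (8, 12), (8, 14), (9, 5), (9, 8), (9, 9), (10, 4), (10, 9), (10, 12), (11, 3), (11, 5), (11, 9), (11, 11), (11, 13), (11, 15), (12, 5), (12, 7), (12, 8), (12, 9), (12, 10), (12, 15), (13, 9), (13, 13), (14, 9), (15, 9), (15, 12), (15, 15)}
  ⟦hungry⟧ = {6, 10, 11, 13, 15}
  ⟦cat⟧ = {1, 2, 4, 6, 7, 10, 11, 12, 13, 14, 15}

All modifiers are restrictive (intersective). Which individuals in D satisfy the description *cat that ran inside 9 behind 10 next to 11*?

⟦that ran⟧ = ⟦ran⟧ = {1, 2, 3, 7, 8, 9, 10, 12, 14}
⟦inside 9⟧ = {x : ⟨x, 9⟩ ∈ ⟦inside⟧} = {2, 8, 9, 10, 11, 12, 13, 14, 15}
⟦behind 10⟧ = {x : ⟨x, 10⟩ ∈ ⟦behind⟧} = {1, 2, 3, 4, 6, 8, 9, 12, 14, 15}
⟦next to 11⟧ = {x : ⟨x, 11⟩ ∈ ⟦next to⟧} = {3, 4, 5, 6, 9, 10, 11, 13, 14, 15}
⟦cat⟧ = {1, 2, 4, 6, 7, 10, 11, 12, 13, 14, 15}
… ∩ ⟦that ran⟧ = {1, 2, 4, 6, 7, 10, 11, 12, 13, 14, 15} ∩ {1, 2, 3, 7, 8, 9, 10, 12, 14} = {1, 2, 7, 10, 12, 14}
… ∩ ⟦inside 9⟧ = {1, 2, 7, 10, 12, 14} ∩ {2, 8, 9, 10, 11, 12, 13, 14, 15} = {2, 10, 12, 14}
… ∩ ⟦behind 10⟧ = {2, 10, 12, 14} ∩ {1, 2, 3, 4, 6, 8, 9, 12, 14, 15} = {2, 12, 14}
… ∩ ⟦next to 11⟧ = {2, 12, 14} ∩ {3, 4, 5, 6, 9, 10, 11, 13, 14, 15} = {14}
So ⟦cat that ran inside 9 behind 10 next to 11⟧ = {14}.

{14}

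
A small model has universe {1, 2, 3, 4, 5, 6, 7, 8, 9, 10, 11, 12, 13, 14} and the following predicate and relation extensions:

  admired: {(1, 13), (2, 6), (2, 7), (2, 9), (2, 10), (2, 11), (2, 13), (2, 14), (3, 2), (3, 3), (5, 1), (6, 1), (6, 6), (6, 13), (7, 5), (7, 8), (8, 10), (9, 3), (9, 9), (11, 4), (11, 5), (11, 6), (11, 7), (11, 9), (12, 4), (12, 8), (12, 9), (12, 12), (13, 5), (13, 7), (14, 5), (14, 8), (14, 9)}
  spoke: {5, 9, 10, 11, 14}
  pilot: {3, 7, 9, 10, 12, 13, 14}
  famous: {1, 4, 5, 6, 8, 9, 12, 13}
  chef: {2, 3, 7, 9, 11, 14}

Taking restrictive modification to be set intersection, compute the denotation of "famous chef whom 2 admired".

⟦whom 2 admired⟧ = {x : ⟨2, x⟩ ∈ ⟦admired⟧} = {6, 7, 9, 10, 11, 13, 14}
⟦chef⟧ = {2, 3, 7, 9, 11, 14}
… ∩ ⟦whom 2 admired⟧ = {2, 3, 7, 9, 11, 14} ∩ {6, 7, 9, 10, 11, 13, 14} = {7, 9, 11, 14}
… ∩ ⟦famous⟧ = {7, 9, 11, 14} ∩ {1, 4, 5, 6, 8, 9, 12, 13} = {9}
So ⟦famous chef whom 2 admired⟧ = {9}.

{9}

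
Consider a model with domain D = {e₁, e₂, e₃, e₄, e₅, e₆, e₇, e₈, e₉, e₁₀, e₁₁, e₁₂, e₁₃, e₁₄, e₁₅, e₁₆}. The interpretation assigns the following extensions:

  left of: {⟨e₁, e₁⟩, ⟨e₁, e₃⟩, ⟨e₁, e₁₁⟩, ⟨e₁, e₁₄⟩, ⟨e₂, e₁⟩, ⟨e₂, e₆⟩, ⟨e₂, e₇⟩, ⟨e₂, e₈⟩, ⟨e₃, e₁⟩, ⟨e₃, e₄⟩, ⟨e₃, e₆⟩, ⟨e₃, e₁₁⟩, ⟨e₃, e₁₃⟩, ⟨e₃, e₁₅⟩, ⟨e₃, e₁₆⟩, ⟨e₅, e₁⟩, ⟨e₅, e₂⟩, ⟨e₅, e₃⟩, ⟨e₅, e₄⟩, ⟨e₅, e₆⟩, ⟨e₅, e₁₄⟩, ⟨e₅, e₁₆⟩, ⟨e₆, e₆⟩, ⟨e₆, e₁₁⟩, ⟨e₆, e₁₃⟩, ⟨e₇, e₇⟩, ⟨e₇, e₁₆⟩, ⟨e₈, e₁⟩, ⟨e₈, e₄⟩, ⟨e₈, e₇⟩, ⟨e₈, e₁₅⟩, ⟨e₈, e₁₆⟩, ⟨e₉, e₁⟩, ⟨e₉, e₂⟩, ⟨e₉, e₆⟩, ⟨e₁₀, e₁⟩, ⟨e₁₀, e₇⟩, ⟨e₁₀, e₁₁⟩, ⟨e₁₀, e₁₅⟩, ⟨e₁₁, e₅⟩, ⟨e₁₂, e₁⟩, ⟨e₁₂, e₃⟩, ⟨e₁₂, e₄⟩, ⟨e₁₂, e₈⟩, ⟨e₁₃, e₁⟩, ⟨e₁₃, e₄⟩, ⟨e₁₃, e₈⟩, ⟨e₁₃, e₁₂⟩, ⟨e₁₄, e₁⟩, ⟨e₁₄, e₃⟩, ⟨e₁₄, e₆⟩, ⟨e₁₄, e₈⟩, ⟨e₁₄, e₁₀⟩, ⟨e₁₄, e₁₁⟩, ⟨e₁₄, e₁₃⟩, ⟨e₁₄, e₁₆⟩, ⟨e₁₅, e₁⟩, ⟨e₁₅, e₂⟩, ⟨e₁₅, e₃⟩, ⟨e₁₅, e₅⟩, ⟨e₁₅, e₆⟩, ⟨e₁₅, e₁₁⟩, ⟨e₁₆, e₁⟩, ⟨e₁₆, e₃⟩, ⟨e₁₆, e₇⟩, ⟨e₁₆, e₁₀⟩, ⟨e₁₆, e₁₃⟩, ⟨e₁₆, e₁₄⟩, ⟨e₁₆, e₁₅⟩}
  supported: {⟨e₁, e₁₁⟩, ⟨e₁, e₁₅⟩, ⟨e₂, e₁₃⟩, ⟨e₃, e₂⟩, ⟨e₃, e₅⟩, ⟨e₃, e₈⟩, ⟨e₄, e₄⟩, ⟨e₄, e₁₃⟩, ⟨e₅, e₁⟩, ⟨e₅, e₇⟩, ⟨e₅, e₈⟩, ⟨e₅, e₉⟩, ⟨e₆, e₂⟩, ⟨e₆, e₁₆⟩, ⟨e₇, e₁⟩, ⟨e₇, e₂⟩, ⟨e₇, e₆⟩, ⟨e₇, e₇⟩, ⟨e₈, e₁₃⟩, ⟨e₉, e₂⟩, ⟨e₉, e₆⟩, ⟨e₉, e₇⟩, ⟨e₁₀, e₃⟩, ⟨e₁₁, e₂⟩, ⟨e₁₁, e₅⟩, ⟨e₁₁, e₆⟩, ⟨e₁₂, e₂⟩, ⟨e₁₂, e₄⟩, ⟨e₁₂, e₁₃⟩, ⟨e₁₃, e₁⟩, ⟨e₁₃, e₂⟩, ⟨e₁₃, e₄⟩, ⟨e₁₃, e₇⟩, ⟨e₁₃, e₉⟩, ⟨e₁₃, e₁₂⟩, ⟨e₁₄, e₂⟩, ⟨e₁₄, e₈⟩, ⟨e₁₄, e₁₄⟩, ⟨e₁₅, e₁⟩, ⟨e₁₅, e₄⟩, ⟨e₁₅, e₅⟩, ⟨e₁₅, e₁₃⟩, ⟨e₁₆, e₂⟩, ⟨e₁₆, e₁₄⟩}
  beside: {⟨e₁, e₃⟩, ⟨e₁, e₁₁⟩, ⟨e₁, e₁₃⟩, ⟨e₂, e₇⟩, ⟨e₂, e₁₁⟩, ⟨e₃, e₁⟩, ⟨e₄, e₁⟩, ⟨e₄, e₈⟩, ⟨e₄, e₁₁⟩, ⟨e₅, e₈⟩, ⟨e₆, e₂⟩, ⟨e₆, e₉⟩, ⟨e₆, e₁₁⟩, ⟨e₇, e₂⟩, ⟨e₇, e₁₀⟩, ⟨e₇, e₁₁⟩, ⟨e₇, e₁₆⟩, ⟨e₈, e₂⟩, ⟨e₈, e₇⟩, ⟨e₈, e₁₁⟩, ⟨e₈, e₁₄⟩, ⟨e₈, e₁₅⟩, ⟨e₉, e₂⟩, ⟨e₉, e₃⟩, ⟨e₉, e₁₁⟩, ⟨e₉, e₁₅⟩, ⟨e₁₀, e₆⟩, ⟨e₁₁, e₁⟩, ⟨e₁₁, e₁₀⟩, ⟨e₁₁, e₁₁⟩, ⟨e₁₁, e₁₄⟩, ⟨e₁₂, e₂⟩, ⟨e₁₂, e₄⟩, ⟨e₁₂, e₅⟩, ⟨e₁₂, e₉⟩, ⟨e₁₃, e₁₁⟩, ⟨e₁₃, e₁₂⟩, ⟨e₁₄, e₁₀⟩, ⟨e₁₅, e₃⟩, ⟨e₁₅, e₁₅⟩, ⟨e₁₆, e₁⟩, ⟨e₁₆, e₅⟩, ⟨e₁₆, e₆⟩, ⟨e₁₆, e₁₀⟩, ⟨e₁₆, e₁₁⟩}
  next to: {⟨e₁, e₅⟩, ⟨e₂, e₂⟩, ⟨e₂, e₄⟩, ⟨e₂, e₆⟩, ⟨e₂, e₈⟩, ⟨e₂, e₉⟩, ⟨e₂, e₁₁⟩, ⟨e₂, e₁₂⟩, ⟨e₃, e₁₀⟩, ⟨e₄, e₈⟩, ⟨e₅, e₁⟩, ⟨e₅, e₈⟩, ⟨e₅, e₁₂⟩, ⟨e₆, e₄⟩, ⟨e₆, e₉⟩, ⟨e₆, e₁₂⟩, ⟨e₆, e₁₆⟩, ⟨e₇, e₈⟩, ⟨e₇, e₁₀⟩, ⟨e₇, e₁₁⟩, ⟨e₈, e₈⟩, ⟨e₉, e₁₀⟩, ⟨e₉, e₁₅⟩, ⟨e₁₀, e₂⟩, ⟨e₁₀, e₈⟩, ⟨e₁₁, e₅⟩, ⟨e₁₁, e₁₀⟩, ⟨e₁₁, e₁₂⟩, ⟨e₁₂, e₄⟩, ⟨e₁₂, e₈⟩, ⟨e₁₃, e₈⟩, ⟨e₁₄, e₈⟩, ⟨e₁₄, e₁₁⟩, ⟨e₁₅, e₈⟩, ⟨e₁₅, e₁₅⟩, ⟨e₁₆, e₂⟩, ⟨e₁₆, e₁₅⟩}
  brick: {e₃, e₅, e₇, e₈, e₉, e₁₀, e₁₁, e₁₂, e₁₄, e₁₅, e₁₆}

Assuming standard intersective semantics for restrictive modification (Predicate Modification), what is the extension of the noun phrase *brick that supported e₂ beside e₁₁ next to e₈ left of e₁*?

⟦that supported e₂⟧ = {x : ⟨x, e₂⟩ ∈ ⟦supported⟧} = {e₃, e₆, e₇, e₉, e₁₁, e₁₂, e₁₃, e₁₄, e₁₆}
⟦beside e₁₁⟧ = {x : ⟨x, e₁₁⟩ ∈ ⟦beside⟧} = {e₁, e₂, e₄, e₆, e₇, e₈, e₉, e₁₁, e₁₃, e₁₆}
⟦next to e₈⟧ = {x : ⟨x, e₈⟩ ∈ ⟦next to⟧} = {e₂, e₄, e₅, e₇, e₈, e₁₀, e₁₂, e₁₃, e₁₄, e₁₅}
⟦left of e₁⟧ = {x : ⟨x, e₁⟩ ∈ ⟦left of⟧} = {e₁, e₂, e₃, e₅, e₈, e₉, e₁₀, e₁₂, e₁₃, e₁₄, e₁₅, e₁₆}
⟦brick⟧ = {e₃, e₅, e₇, e₈, e₉, e₁₀, e₁₁, e₁₂, e₁₄, e₁₅, e₁₆}
… ∩ ⟦that supported e₂⟧ = {e₃, e₅, e₇, e₈, e₉, e₁₀, e₁₁, e₁₂, e₁₄, e₁₅, e₁₆} ∩ {e₃, e₆, e₇, e₉, e₁₁, e₁₂, e₁₃, e₁₄, e₁₆} = {e₃, e₇, e₉, e₁₁, e₁₂, e₁₄, e₁₆}
… ∩ ⟦beside e₁₁⟧ = {e₃, e₇, e₉, e₁₁, e₁₂, e₁₄, e₁₆} ∩ {e₁, e₂, e₄, e₆, e₇, e₈, e₉, e₁₁, e₁₃, e₁₆} = {e₇, e₉, e₁₁, e₁₆}
… ∩ ⟦next to e₈⟧ = {e₇, e₉, e₁₁, e₁₆} ∩ {e₂, e₄, e₅, e₇, e₈, e₁₀, e₁₂, e₁₃, e₁₄, e₁₅} = {e₇}
… ∩ ⟦left of e₁⟧ = {e₇} ∩ {e₁, e₂, e₃, e₅, e₈, e₉, e₁₀, e₁₂, e₁₃, e₁₄, e₁₅, e₁₆} = ∅
So ⟦brick that supported e₂ beside e₁₁ next to e₈ left of e₁⟧ = {}.

{}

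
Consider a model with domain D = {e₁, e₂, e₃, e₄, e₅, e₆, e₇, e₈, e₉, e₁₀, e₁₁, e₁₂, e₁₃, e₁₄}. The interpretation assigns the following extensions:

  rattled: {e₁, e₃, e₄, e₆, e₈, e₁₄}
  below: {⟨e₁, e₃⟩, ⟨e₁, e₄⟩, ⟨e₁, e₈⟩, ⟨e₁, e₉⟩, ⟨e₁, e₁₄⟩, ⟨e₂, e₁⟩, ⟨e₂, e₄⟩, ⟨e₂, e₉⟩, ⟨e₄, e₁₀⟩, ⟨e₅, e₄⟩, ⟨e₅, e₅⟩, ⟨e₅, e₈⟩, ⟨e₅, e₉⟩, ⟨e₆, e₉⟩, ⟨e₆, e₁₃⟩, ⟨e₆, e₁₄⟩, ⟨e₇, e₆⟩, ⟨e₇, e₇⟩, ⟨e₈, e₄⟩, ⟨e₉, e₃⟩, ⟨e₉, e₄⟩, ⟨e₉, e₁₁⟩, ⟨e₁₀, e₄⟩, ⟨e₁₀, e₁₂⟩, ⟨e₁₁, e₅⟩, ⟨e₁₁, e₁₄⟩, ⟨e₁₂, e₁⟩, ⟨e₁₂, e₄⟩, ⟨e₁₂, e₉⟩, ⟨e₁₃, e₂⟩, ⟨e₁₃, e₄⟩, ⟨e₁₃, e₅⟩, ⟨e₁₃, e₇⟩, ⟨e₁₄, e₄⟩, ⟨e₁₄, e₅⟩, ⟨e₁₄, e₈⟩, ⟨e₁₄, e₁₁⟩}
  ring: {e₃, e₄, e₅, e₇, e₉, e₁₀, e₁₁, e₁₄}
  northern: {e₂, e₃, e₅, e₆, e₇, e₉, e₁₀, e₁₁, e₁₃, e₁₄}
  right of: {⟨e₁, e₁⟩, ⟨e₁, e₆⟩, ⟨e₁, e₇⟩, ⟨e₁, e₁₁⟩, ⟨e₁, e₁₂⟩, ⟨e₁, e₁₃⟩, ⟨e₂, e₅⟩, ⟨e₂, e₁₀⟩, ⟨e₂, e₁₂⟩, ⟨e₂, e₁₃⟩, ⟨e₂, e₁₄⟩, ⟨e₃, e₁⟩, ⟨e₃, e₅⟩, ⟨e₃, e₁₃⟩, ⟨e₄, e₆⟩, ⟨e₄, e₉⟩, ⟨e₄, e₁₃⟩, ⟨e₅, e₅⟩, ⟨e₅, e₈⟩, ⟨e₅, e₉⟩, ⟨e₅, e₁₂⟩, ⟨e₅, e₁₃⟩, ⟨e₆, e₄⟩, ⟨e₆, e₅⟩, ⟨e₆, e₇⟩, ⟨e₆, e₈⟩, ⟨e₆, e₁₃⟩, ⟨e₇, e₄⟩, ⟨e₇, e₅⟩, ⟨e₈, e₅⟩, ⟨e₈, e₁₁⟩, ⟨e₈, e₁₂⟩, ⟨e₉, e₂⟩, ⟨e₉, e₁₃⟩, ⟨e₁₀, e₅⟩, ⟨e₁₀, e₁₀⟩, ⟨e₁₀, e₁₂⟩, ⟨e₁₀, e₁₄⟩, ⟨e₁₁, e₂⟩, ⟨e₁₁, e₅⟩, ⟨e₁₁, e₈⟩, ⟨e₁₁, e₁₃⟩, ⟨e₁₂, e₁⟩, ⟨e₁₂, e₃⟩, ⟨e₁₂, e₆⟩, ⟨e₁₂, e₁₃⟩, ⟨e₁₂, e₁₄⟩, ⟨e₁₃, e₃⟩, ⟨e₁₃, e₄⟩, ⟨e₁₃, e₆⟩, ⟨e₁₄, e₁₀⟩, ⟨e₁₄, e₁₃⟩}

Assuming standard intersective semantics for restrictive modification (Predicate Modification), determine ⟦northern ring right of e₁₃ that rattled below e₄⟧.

⟦right of e₁₃⟧ = {x : ⟨x, e₁₃⟩ ∈ ⟦right of⟧} = {e₁, e₂, e₃, e₄, e₅, e₆, e₉, e₁₁, e₁₂, e₁₄}
⟦that rattled⟧ = ⟦rattled⟧ = {e₁, e₃, e₄, e₆, e₈, e₁₄}
⟦below e₄⟧ = {x : ⟨x, e₄⟩ ∈ ⟦below⟧} = {e₁, e₂, e₅, e₈, e₉, e₁₀, e₁₂, e₁₃, e₁₄}
⟦ring⟧ = {e₃, e₄, e₅, e₇, e₉, e₁₀, e₁₁, e₁₄}
… ∩ ⟦right of e₁₃⟧ = {e₃, e₄, e₅, e₇, e₉, e₁₀, e₁₁, e₁₄} ∩ {e₁, e₂, e₃, e₄, e₅, e₆, e₉, e₁₁, e₁₂, e₁₄} = {e₃, e₄, e₅, e₉, e₁₁, e₁₄}
… ∩ ⟦that rattled⟧ = {e₃, e₄, e₅, e₉, e₁₁, e₁₄} ∩ {e₁, e₃, e₄, e₆, e₈, e₁₄} = {e₃, e₄, e₁₄}
… ∩ ⟦below e₄⟧ = {e₃, e₄, e₁₄} ∩ {e₁, e₂, e₅, e₈, e₉, e₁₀, e₁₂, e₁₃, e₁₄} = {e₁₄}
… ∩ ⟦northern⟧ = {e₁₄} ∩ {e₂, e₃, e₅, e₆, e₇, e₉, e₁₀, e₁₁, e₁₃, e₁₄} = {e₁₄}
So ⟦northern ring right of e₁₃ that rattled below e₄⟧ = {e₁₄}.

{e₁₄}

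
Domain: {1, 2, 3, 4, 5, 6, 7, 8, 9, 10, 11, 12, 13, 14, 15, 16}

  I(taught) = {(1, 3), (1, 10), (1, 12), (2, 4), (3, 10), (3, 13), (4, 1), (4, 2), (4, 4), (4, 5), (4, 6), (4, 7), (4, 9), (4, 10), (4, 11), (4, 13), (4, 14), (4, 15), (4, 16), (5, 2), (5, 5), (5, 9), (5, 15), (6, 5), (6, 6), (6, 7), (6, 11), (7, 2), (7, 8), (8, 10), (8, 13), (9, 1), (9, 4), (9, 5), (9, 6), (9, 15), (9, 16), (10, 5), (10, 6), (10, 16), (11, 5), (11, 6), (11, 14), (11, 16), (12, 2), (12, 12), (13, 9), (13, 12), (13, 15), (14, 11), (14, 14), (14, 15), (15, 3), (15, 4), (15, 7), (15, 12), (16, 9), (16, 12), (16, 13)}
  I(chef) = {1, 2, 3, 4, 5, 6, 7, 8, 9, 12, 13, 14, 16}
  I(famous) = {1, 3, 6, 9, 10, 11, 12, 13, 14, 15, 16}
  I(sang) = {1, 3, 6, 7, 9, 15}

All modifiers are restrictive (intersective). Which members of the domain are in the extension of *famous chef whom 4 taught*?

⟦whom 4 taught⟧ = {x : ⟨4, x⟩ ∈ ⟦taught⟧} = {1, 2, 4, 5, 6, 7, 9, 10, 11, 13, 14, 15, 16}
⟦chef⟧ = {1, 2, 3, 4, 5, 6, 7, 8, 9, 12, 13, 14, 16}
… ∩ ⟦whom 4 taught⟧ = {1, 2, 3, 4, 5, 6, 7, 8, 9, 12, 13, 14, 16} ∩ {1, 2, 4, 5, 6, 7, 9, 10, 11, 13, 14, 15, 16} = {1, 2, 4, 5, 6, 7, 9, 13, 14, 16}
… ∩ ⟦famous⟧ = {1, 2, 4, 5, 6, 7, 9, 13, 14, 16} ∩ {1, 3, 6, 9, 10, 11, 12, 13, 14, 15, 16} = {1, 6, 9, 13, 14, 16}
So ⟦famous chef whom 4 taught⟧ = {1, 6, 9, 13, 14, 16}.

{1, 6, 9, 13, 14, 16}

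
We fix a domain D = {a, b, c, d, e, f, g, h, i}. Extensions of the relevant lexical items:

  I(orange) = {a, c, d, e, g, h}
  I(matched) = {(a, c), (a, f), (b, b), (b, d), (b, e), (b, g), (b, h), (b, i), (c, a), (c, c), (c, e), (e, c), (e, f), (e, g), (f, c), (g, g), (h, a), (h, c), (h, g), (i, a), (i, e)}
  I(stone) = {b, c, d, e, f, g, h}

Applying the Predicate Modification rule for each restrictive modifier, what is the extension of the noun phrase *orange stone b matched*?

{d, e, g, h}

⟦b matched⟧ = {x : ⟨b, x⟩ ∈ ⟦matched⟧} = {b, d, e, g, h, i}
⟦stone⟧ = {b, c, d, e, f, g, h}
… ∩ ⟦b matched⟧ = {b, c, d, e, f, g, h} ∩ {b, d, e, g, h, i} = {b, d, e, g, h}
… ∩ ⟦orange⟧ = {b, d, e, g, h} ∩ {a, c, d, e, g, h} = {d, e, g, h}
So ⟦orange stone b matched⟧ = {d, e, g, h}.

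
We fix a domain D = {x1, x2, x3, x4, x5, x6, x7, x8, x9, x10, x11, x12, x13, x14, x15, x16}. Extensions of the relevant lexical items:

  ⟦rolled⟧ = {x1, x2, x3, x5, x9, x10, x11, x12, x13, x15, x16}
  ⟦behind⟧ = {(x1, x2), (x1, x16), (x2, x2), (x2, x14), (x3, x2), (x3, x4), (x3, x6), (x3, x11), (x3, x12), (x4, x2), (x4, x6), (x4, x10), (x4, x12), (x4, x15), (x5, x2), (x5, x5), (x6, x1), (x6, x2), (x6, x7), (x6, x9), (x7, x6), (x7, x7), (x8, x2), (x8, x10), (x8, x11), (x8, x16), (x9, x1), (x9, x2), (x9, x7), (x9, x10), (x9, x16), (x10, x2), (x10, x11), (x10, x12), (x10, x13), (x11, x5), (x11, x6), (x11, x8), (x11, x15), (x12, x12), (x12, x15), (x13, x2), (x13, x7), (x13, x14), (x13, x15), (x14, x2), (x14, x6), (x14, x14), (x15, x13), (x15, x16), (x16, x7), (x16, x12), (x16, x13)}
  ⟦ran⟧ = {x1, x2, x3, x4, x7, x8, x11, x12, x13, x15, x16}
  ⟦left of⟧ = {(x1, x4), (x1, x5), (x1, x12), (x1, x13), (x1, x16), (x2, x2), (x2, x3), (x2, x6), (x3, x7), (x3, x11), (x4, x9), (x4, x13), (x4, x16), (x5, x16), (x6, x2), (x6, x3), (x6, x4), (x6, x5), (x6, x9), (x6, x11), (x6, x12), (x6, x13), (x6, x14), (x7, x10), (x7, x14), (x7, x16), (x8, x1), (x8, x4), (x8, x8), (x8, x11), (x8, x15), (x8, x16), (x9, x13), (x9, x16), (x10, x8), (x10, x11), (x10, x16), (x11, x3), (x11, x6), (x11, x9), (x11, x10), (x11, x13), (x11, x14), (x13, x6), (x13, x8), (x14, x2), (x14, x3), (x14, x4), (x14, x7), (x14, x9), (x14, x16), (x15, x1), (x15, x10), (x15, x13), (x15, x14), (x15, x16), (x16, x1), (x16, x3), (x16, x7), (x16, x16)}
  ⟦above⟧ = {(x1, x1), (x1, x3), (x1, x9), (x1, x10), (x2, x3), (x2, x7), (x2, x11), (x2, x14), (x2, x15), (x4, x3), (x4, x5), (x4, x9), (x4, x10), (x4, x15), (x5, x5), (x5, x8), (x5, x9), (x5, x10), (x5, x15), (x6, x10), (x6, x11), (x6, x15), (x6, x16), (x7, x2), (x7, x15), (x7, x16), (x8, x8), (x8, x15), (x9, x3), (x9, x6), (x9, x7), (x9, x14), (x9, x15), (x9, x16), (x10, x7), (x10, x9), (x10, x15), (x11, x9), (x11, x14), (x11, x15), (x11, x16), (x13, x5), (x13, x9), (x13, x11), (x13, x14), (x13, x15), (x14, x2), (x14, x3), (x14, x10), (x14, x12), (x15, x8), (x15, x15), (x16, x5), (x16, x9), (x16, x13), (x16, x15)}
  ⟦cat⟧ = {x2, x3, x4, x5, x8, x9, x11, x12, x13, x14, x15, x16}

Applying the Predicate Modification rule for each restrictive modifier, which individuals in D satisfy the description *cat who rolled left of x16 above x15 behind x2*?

{x5, x9}

⟦who rolled⟧ = ⟦rolled⟧ = {x1, x2, x3, x5, x9, x10, x11, x12, x13, x15, x16}
⟦left of x16⟧ = {x : ⟨x, x16⟩ ∈ ⟦left of⟧} = {x1, x4, x5, x7, x8, x9, x10, x14, x15, x16}
⟦above x15⟧ = {x : ⟨x, x15⟩ ∈ ⟦above⟧} = {x2, x4, x5, x6, x7, x8, x9, x10, x11, x13, x15, x16}
⟦behind x2⟧ = {x : ⟨x, x2⟩ ∈ ⟦behind⟧} = {x1, x2, x3, x4, x5, x6, x8, x9, x10, x13, x14}
⟦cat⟧ = {x2, x3, x4, x5, x8, x9, x11, x12, x13, x14, x15, x16}
… ∩ ⟦who rolled⟧ = {x2, x3, x4, x5, x8, x9, x11, x12, x13, x14, x15, x16} ∩ {x1, x2, x3, x5, x9, x10, x11, x12, x13, x15, x16} = {x2, x3, x5, x9, x11, x12, x13, x15, x16}
… ∩ ⟦left of x16⟧ = {x2, x3, x5, x9, x11, x12, x13, x15, x16} ∩ {x1, x4, x5, x7, x8, x9, x10, x14, x15, x16} = {x5, x9, x15, x16}
… ∩ ⟦above x15⟧ = {x5, x9, x15, x16} ∩ {x2, x4, x5, x6, x7, x8, x9, x10, x11, x13, x15, x16} = {x5, x9, x15, x16}
… ∩ ⟦behind x2⟧ = {x5, x9, x15, x16} ∩ {x1, x2, x3, x4, x5, x6, x8, x9, x10, x13, x14} = {x5, x9}
So ⟦cat who rolled left of x16 above x15 behind x2⟧ = {x5, x9}.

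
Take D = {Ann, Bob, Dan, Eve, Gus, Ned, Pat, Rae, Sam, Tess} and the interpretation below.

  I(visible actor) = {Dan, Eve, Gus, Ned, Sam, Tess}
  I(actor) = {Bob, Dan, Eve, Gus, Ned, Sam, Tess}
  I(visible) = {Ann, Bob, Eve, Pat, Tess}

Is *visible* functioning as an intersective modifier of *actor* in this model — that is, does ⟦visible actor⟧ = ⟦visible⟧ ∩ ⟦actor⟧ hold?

⟦visible⟧ ∩ ⟦actor⟧ = {Ann, Bob, Eve, Pat, Tess} ∩ {Bob, Dan, Eve, Gus, Ned, Sam, Tess} = {Bob, Eve, Tess}
Observed ⟦visible actor⟧ = {Dan, Eve, Gus, Ned, Sam, Tess}.
These differ, so the modifier is not intersective in this model.

no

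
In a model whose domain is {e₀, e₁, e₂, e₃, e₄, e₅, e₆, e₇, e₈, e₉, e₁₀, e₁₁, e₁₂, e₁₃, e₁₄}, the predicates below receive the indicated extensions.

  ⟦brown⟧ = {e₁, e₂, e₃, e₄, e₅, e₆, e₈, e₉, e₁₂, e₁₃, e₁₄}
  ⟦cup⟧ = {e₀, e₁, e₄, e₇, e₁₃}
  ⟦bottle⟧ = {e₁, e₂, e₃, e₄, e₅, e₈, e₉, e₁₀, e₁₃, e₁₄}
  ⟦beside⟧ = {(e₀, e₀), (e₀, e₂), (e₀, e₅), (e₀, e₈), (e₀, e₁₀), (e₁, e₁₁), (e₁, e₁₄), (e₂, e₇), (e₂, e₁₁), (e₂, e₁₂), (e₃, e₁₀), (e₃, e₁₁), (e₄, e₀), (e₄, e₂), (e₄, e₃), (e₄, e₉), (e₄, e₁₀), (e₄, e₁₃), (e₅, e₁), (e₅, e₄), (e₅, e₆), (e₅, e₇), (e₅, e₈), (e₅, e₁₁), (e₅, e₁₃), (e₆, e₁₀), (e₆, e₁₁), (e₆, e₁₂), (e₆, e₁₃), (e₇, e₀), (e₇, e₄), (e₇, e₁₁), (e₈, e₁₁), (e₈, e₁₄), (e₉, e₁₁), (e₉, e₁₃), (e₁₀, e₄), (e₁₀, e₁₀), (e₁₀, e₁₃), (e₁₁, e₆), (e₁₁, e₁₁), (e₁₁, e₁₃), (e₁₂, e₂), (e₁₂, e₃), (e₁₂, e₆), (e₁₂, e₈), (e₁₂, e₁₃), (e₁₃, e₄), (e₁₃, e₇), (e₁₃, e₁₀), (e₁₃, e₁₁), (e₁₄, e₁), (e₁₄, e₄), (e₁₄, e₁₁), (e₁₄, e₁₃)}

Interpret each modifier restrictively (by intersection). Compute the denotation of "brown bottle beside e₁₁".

⟦beside e₁₁⟧ = {x : ⟨x, e₁₁⟩ ∈ ⟦beside⟧} = {e₁, e₂, e₃, e₅, e₆, e₇, e₈, e₉, e₁₁, e₁₃, e₁₄}
⟦bottle⟧ = {e₁, e₂, e₃, e₄, e₅, e₈, e₉, e₁₀, e₁₃, e₁₄}
… ∩ ⟦beside e₁₁⟧ = {e₁, e₂, e₃, e₄, e₅, e₈, e₉, e₁₀, e₁₃, e₁₄} ∩ {e₁, e₂, e₃, e₅, e₆, e₇, e₈, e₉, e₁₁, e₁₃, e₁₄} = {e₁, e₂, e₃, e₅, e₈, e₉, e₁₃, e₁₄}
… ∩ ⟦brown⟧ = {e₁, e₂, e₃, e₅, e₈, e₉, e₁₃, e₁₄} ∩ {e₁, e₂, e₃, e₄, e₅, e₆, e₈, e₉, e₁₂, e₁₃, e₁₄} = {e₁, e₂, e₃, e₅, e₈, e₉, e₁₃, e₁₄}
So ⟦brown bottle beside e₁₁⟧ = {e₁, e₂, e₃, e₅, e₈, e₉, e₁₃, e₁₄}.

{e₁, e₂, e₃, e₅, e₈, e₉, e₁₃, e₁₄}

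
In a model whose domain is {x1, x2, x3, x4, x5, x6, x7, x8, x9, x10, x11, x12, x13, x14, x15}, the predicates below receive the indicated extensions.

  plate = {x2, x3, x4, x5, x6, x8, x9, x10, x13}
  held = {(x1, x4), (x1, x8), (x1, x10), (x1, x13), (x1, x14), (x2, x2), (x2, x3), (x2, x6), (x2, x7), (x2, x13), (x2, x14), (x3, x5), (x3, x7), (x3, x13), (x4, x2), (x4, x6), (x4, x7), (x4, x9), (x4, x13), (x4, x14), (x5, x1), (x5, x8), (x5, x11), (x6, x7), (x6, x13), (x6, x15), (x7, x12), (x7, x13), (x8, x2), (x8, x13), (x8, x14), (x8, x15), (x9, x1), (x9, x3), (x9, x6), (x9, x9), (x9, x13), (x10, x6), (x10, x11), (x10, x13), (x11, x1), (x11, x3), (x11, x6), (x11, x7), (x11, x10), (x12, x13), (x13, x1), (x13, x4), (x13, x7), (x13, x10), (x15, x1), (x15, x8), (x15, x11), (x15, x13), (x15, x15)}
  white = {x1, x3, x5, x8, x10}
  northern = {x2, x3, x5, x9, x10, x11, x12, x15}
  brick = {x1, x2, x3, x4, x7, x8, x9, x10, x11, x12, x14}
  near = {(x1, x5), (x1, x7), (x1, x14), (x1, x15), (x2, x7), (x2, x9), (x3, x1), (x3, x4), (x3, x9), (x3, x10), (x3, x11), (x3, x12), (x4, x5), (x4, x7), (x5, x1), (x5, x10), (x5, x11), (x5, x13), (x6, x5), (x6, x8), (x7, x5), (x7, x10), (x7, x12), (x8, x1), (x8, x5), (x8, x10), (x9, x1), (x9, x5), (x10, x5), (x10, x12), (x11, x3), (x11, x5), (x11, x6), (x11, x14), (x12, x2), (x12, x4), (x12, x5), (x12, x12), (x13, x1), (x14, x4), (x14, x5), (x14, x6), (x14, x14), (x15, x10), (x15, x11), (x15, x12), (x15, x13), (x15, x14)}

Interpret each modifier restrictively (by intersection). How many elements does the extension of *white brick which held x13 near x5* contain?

3

⟦which held x13⟧ = {x : ⟨x, x13⟩ ∈ ⟦held⟧} = {x1, x2, x3, x4, x6, x7, x8, x9, x10, x12, x15}
⟦near x5⟧ = {x : ⟨x, x5⟩ ∈ ⟦near⟧} = {x1, x4, x6, x7, x8, x9, x10, x11, x12, x14}
⟦brick⟧ = {x1, x2, x3, x4, x7, x8, x9, x10, x11, x12, x14}
… ∩ ⟦which held x13⟧ = {x1, x2, x3, x4, x7, x8, x9, x10, x11, x12, x14} ∩ {x1, x2, x3, x4, x6, x7, x8, x9, x10, x12, x15} = {x1, x2, x3, x4, x7, x8, x9, x10, x12}
… ∩ ⟦near x5⟧ = {x1, x2, x3, x4, x7, x8, x9, x10, x12} ∩ {x1, x4, x6, x7, x8, x9, x10, x11, x12, x14} = {x1, x4, x7, x8, x9, x10, x12}
… ∩ ⟦white⟧ = {x1, x4, x7, x8, x9, x10, x12} ∩ {x1, x3, x5, x8, x10} = {x1, x8, x10}
⟦white brick which held x13 near x5⟧ = {x1, x8, x10}, so the cardinality is 3.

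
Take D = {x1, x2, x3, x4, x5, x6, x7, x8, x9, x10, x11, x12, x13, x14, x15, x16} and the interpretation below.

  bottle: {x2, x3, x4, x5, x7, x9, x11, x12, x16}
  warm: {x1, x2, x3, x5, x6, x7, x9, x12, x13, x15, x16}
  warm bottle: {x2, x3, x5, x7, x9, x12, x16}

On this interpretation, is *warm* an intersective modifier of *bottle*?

yes

⟦warm⟧ ∩ ⟦bottle⟧ = {x1, x2, x3, x5, x6, x7, x9, x12, x13, x15, x16} ∩ {x2, x3, x4, x5, x7, x9, x11, x12, x16} = {x2, x3, x5, x7, x9, x12, x16}
Observed ⟦warm bottle⟧ = {x2, x3, x5, x7, x9, x12, x16}.
These coincide, so the modifier is intersective here.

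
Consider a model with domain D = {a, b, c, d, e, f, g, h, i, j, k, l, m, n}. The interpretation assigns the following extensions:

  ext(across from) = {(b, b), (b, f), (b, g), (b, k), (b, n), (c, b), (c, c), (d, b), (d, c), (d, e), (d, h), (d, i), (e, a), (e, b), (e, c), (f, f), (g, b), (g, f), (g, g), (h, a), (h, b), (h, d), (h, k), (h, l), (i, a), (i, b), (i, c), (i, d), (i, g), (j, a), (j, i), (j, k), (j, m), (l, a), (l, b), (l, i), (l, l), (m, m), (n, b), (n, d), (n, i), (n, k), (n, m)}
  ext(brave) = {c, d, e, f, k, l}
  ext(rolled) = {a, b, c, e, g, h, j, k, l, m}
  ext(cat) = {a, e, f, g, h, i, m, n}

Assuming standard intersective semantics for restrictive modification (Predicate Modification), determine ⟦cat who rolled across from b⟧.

{e, g, h}

⟦who rolled⟧ = ⟦rolled⟧ = {a, b, c, e, g, h, j, k, l, m}
⟦across from b⟧ = {x : ⟨x, b⟩ ∈ ⟦across from⟧} = {b, c, d, e, g, h, i, l, n}
⟦cat⟧ = {a, e, f, g, h, i, m, n}
… ∩ ⟦who rolled⟧ = {a, e, f, g, h, i, m, n} ∩ {a, b, c, e, g, h, j, k, l, m} = {a, e, g, h, m}
… ∩ ⟦across from b⟧ = {a, e, g, h, m} ∩ {b, c, d, e, g, h, i, l, n} = {e, g, h}
So ⟦cat who rolled across from b⟧ = {e, g, h}.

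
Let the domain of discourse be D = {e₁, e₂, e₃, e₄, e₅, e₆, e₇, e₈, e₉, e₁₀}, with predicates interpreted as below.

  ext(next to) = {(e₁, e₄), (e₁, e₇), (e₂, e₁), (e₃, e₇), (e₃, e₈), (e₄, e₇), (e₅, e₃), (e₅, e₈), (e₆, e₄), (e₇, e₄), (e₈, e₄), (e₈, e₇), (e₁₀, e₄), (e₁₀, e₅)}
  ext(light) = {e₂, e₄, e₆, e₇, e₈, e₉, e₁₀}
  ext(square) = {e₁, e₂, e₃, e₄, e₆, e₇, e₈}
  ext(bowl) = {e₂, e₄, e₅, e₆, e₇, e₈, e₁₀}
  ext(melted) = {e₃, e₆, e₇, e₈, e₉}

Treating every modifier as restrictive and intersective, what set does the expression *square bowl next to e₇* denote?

⟦next to e₇⟧ = {x : ⟨x, e₇⟩ ∈ ⟦next to⟧} = {e₁, e₃, e₄, e₈}
⟦bowl⟧ = {e₂, e₄, e₅, e₆, e₇, e₈, e₁₀}
… ∩ ⟦next to e₇⟧ = {e₂, e₄, e₅, e₆, e₇, e₈, e₁₀} ∩ {e₁, e₃, e₄, e₈} = {e₄, e₈}
… ∩ ⟦square⟧ = {e₄, e₈} ∩ {e₁, e₂, e₃, e₄, e₆, e₇, e₈} = {e₄, e₈}
So ⟦square bowl next to e₇⟧ = {e₄, e₈}.

{e₄, e₈}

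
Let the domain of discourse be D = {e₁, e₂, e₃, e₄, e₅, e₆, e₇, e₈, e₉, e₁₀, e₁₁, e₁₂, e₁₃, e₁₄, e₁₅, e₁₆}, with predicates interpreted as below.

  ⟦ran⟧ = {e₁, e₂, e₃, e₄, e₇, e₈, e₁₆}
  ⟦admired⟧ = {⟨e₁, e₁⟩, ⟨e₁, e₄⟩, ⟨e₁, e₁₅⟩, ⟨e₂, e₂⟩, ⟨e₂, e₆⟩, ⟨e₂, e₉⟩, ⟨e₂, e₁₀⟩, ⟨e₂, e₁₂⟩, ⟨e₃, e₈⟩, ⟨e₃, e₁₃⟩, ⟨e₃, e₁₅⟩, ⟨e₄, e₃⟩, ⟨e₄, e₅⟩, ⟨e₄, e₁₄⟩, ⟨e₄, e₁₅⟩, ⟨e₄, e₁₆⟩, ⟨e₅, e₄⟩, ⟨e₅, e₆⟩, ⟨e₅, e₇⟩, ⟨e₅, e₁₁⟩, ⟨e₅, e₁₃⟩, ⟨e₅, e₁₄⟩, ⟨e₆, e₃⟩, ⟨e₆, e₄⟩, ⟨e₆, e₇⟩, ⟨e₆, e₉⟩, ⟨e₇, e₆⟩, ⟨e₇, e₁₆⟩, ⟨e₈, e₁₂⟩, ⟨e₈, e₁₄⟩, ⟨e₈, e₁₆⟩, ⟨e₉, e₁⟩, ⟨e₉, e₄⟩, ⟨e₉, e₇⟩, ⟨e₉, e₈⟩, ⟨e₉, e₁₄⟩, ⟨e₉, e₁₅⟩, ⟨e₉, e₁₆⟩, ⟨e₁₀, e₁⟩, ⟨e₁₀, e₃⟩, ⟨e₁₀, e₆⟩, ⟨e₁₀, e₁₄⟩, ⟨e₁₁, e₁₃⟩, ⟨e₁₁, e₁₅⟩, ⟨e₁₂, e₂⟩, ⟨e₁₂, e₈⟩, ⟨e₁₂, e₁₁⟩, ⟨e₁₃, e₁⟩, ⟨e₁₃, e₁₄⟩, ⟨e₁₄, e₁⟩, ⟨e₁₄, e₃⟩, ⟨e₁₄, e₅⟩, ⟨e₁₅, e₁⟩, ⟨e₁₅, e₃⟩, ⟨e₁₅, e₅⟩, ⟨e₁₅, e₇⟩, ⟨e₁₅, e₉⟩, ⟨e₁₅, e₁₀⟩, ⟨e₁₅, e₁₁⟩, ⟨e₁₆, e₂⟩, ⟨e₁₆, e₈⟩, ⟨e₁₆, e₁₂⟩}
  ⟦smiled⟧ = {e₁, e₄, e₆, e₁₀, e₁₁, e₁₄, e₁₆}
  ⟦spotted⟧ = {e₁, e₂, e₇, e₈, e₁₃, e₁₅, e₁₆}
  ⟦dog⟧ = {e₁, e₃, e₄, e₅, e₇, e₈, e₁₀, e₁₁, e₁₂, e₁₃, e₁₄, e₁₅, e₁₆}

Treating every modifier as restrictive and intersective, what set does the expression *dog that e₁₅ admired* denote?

⟦that e₁₅ admired⟧ = {x : ⟨e₁₅, x⟩ ∈ ⟦admired⟧} = {e₁, e₃, e₅, e₇, e₉, e₁₀, e₁₁}
⟦dog⟧ = {e₁, e₃, e₄, e₅, e₇, e₈, e₁₀, e₁₁, e₁₂, e₁₃, e₁₄, e₁₅, e₁₆}
… ∩ ⟦that e₁₅ admired⟧ = {e₁, e₃, e₄, e₅, e₇, e₈, e₁₀, e₁₁, e₁₂, e₁₃, e₁₄, e₁₅, e₁₆} ∩ {e₁, e₃, e₅, e₇, e₉, e₁₀, e₁₁} = {e₁, e₃, e₅, e₇, e₁₀, e₁₁}
So ⟦dog that e₁₅ admired⟧ = {e₁, e₃, e₅, e₇, e₁₀, e₁₁}.

{e₁, e₃, e₅, e₇, e₁₀, e₁₁}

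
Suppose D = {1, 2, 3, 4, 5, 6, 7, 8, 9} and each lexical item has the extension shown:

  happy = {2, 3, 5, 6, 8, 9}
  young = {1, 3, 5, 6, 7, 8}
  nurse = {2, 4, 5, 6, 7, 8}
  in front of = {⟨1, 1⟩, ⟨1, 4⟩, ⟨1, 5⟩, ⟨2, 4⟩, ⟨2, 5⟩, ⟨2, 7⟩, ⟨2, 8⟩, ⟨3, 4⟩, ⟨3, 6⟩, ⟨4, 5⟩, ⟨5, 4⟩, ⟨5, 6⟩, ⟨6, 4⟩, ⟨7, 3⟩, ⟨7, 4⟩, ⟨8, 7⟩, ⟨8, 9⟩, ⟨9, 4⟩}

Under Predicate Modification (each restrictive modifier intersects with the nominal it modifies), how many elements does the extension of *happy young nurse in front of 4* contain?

2

⟦in front of 4⟧ = {x : ⟨x, 4⟩ ∈ ⟦in front of⟧} = {1, 2, 3, 5, 6, 7, 9}
⟦nurse⟧ = {2, 4, 5, 6, 7, 8}
… ∩ ⟦in front of 4⟧ = {2, 4, 5, 6, 7, 8} ∩ {1, 2, 3, 5, 6, 7, 9} = {2, 5, 6, 7}
… ∩ ⟦happy⟧ = {2, 5, 6, 7} ∩ {2, 3, 5, 6, 8, 9} = {2, 5, 6}
… ∩ ⟦young⟧ = {2, 5, 6} ∩ {1, 3, 5, 6, 7, 8} = {5, 6}
⟦happy young nurse in front of 4⟧ = {5, 6}, so the cardinality is 2.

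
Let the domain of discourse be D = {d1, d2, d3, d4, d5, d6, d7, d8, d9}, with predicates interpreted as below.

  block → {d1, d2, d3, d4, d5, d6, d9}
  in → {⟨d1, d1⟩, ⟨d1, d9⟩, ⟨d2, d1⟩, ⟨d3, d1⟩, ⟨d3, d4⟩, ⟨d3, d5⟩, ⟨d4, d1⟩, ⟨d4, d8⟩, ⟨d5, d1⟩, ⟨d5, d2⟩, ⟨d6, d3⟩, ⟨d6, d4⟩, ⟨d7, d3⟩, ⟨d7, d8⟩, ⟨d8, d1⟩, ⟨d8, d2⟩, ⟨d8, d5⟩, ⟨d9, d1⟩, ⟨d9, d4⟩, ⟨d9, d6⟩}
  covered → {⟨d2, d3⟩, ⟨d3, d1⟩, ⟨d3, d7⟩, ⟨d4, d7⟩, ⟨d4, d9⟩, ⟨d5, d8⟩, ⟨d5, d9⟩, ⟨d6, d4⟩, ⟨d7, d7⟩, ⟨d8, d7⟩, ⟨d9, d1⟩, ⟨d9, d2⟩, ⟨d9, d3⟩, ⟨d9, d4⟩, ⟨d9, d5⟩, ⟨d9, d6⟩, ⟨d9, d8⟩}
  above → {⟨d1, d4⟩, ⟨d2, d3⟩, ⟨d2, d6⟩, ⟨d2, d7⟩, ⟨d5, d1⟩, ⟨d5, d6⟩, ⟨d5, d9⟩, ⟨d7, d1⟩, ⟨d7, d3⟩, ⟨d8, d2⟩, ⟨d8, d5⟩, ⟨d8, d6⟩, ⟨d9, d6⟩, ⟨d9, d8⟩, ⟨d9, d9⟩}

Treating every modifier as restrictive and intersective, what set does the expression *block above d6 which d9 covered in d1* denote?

{d2, d5}

⟦above d6⟧ = {x : ⟨x, d6⟩ ∈ ⟦above⟧} = {d2, d5, d8, d9}
⟦which d9 covered⟧ = {x : ⟨d9, x⟩ ∈ ⟦covered⟧} = {d1, d2, d3, d4, d5, d6, d8}
⟦in d1⟧ = {x : ⟨x, d1⟩ ∈ ⟦in⟧} = {d1, d2, d3, d4, d5, d8, d9}
⟦block⟧ = {d1, d2, d3, d4, d5, d6, d9}
… ∩ ⟦above d6⟧ = {d1, d2, d3, d4, d5, d6, d9} ∩ {d2, d5, d8, d9} = {d2, d5, d9}
… ∩ ⟦which d9 covered⟧ = {d2, d5, d9} ∩ {d1, d2, d3, d4, d5, d6, d8} = {d2, d5}
… ∩ ⟦in d1⟧ = {d2, d5} ∩ {d1, d2, d3, d4, d5, d8, d9} = {d2, d5}
So ⟦block above d6 which d9 covered in d1⟧ = {d2, d5}.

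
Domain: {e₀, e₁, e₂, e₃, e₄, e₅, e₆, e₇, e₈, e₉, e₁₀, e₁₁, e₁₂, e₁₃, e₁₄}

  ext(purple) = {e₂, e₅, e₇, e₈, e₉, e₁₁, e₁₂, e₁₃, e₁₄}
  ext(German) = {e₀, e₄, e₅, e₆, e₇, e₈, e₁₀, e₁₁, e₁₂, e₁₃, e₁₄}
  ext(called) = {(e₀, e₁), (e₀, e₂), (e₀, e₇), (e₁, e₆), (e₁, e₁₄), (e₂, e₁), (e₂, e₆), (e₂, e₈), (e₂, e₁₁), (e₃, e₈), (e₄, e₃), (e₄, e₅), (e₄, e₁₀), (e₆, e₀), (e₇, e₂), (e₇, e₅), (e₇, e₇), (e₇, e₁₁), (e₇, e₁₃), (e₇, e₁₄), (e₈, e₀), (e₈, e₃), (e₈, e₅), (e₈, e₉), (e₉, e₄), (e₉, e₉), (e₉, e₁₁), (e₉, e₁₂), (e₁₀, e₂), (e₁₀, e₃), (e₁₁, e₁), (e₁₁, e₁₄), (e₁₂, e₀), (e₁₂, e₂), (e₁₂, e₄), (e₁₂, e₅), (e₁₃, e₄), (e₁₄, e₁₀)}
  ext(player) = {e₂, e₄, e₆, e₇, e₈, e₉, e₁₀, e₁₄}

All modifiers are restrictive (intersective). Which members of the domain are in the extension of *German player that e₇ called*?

⟦that e₇ called⟧ = {x : ⟨e₇, x⟩ ∈ ⟦called⟧} = {e₂, e₅, e₇, e₁₁, e₁₃, e₁₄}
⟦player⟧ = {e₂, e₄, e₆, e₇, e₈, e₉, e₁₀, e₁₄}
… ∩ ⟦that e₇ called⟧ = {e₂, e₄, e₆, e₇, e₈, e₉, e₁₀, e₁₄} ∩ {e₂, e₅, e₇, e₁₁, e₁₃, e₁₄} = {e₂, e₇, e₁₄}
… ∩ ⟦German⟧ = {e₂, e₇, e₁₄} ∩ {e₀, e₄, e₅, e₆, e₇, e₈, e₁₀, e₁₁, e₁₂, e₁₃, e₁₄} = {e₇, e₁₄}
So ⟦German player that e₇ called⟧ = {e₇, e₁₄}.

{e₇, e₁₄}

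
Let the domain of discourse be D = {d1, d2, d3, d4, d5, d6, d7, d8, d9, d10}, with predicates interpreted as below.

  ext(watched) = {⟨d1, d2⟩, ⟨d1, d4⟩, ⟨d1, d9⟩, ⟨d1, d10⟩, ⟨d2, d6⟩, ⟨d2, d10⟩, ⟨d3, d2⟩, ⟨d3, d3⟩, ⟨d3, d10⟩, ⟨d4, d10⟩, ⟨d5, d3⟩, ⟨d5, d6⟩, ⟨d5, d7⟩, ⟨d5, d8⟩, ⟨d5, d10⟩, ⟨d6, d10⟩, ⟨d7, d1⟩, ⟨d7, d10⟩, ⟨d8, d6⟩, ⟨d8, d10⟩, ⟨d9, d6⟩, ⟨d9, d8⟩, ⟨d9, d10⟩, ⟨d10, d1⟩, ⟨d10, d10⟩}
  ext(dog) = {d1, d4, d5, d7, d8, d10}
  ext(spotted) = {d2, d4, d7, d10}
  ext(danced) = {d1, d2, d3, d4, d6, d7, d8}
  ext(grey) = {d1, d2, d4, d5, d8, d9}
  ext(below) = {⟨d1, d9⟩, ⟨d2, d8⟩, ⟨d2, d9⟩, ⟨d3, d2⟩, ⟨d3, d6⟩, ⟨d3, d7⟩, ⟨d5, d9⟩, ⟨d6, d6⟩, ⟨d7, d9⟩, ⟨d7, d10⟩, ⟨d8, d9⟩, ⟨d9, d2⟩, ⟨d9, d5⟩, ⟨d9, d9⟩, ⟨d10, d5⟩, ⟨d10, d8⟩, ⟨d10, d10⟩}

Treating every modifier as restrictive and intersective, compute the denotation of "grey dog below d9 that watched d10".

{d1, d5, d8}

⟦below d9⟧ = {x : ⟨x, d9⟩ ∈ ⟦below⟧} = {d1, d2, d5, d7, d8, d9}
⟦that watched d10⟧ = {x : ⟨x, d10⟩ ∈ ⟦watched⟧} = {d1, d2, d3, d4, d5, d6, d7, d8, d9, d10}
⟦dog⟧ = {d1, d4, d5, d7, d8, d10}
… ∩ ⟦below d9⟧ = {d1, d4, d5, d7, d8, d10} ∩ {d1, d2, d5, d7, d8, d9} = {d1, d5, d7, d8}
… ∩ ⟦that watched d10⟧ = {d1, d5, d7, d8} ∩ {d1, d2, d3, d4, d5, d6, d7, d8, d9, d10} = {d1, d5, d7, d8}
… ∩ ⟦grey⟧ = {d1, d5, d7, d8} ∩ {d1, d2, d4, d5, d8, d9} = {d1, d5, d8}
So ⟦grey dog below d9 that watched d10⟧ = {d1, d5, d8}.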